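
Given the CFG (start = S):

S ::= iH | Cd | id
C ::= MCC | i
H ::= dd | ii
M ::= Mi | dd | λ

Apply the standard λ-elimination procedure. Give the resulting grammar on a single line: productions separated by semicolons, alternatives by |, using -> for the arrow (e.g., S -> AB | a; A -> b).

Nullable set: {M}.
C -> MCC: M nullable, giving CC | MCC.
Drop M -> λ.
M -> Mi: M nullable, giving Mi | i.
Unchanged (no nullable symbols): S -> Cd; S -> iH; S -> id; C -> i; H -> dd; H -> ii; M -> dd.

S -> Cd | iH | id; C -> i | CC | MCC; H -> dd | ii; M -> i | Mi | dd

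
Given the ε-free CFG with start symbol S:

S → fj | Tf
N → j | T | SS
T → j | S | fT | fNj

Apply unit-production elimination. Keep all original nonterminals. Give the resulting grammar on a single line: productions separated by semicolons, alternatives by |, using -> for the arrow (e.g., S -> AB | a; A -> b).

S -> Tf | fj; N -> j | SS | Tf | fT | fj | fNj; T -> j | Tf | fT | fj | fNj

Unit productions: N->T, T->S.
Unit pairs (A ⇒* B via units): (N,S), (N,T), (T,S).
S: inherits non-unit rules of {S} → Tf | fj.
N: inherits non-unit rules of {N, S, T} → SS | Tf | fNj | fT | fj | j.
T: inherits non-unit rules of {S, T} → Tf | fNj | fT | fj | j.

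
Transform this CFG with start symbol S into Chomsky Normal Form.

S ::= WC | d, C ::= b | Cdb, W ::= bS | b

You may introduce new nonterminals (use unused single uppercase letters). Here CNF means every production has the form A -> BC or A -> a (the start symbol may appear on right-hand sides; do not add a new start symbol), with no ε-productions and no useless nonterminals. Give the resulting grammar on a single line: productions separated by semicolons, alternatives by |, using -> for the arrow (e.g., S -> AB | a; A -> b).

No ε-productions.
No unit productions to eliminate.
TERM: introduce B -> b, A -> d and substitute in every rule of length ≥2.
BIN: C -> CAB becomes C -> CD, D -> AB.

S -> d | WC; A -> d; B -> b; C -> b | CD; D -> AB; W -> b | BS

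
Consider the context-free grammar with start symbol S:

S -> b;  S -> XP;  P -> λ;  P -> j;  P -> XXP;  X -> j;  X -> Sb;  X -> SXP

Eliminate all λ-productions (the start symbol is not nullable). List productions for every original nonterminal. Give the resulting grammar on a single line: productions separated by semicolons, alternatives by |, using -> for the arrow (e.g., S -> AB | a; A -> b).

Nullable set: {P}.
S -> XP: P nullable, giving X | XP.
Drop P -> λ.
P -> XXP: P nullable, giving XX | XXP.
X -> SXP: P nullable, giving SX | SXP.
Unchanged (no nullable symbols): S -> b; P -> j; X -> Sb; X -> j.

S -> X | b | XP; P -> j | XX | XXP; X -> j | SX | Sb | SXP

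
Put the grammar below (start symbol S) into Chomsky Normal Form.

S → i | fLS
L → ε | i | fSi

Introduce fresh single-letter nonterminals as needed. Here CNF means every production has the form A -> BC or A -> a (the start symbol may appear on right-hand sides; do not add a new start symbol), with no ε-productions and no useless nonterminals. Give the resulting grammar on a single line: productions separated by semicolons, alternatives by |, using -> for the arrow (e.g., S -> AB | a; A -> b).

S -> i | AD | AS; A -> f; B -> i; C -> SB; D -> LS; L -> i | AC

Nullable: {L}; after ε-elimination: S -> i | fS | fLS; L -> i | fSi.
No unit productions to eliminate.
TERM: introduce A -> f, B -> i and substitute in every rule of length ≥2.
BIN: L -> ASB becomes L -> AC, C -> SB; S -> ALS becomes S -> AD, D -> LS.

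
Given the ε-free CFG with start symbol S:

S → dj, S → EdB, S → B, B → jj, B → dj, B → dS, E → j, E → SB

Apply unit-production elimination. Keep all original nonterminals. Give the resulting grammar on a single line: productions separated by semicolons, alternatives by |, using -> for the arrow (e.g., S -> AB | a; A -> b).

Unit productions: S->B.
Unit pairs (A ⇒* B via units): (S,B).
S: inherits non-unit rules of {B, S} → EdB | dS | dj | jj.
B: inherits non-unit rules of {B} → dS | dj | jj.
E: inherits non-unit rules of {E} → SB | j.

S -> dS | dj | jj | EdB; B -> dS | dj | jj; E -> j | SB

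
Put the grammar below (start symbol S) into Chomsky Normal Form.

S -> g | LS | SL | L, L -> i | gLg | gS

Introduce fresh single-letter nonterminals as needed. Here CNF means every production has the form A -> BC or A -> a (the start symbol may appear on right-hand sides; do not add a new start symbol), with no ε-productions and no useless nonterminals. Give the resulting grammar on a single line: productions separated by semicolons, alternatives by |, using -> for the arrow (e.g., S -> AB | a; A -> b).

S -> g | i | AC | AS | LS | SL; A -> g; B -> LA; C -> LA; L -> i | AB | AS

No ε-productions.
After unit-elimination: S -> g | i | LS | SL | gS | gLg; L -> i | gS | gLg.
TERM: introduce A -> g and substitute in every rule of length ≥2.
BIN: L -> ALA becomes L -> AB, B -> LA; S -> ALA becomes S -> AC, C -> LA.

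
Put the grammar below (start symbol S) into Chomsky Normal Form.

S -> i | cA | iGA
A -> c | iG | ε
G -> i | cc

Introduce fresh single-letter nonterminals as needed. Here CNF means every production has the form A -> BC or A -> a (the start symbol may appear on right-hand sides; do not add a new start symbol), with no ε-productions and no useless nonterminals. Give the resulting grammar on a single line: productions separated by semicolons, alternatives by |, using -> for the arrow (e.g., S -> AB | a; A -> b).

Nullable: {A}; after ε-elimination: S -> c | i | cA | iG | iGA; A -> c | iG; G -> i | cc.
No unit productions to eliminate.
TERM: introduce C -> c, B -> i and substitute in every rule of length ≥2.
BIN: S -> BGA becomes S -> BD, D -> GA.

S -> c | i | BD | BG | CA; A -> c | BG; B -> i; C -> c; D -> GA; G -> i | CC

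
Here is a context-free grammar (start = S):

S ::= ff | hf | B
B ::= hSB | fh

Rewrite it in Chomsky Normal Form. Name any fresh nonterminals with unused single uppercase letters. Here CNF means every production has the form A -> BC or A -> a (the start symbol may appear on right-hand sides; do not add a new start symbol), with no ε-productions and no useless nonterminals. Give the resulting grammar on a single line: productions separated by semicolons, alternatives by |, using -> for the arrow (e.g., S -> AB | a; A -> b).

No ε-productions.
After unit-elimination: S -> ff | fh | hf | hSB; B -> fh | hSB.
TERM: introduce A -> f, C -> h and substitute in every rule of length ≥2.
BIN: B -> CSB becomes B -> CD, D -> SB; S -> CSB becomes S -> CE, E -> SB.

S -> AA | AC | CA | CE; A -> f; B -> AC | CD; C -> h; D -> SB; E -> SB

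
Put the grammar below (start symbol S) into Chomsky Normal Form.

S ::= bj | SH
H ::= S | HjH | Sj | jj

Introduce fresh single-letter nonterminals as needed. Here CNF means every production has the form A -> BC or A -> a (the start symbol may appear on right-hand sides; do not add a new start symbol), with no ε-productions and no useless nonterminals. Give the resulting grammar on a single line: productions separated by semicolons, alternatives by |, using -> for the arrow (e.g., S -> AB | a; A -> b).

S -> BA | SH; A -> j; B -> b; C -> AH; H -> AA | BA | HC | SA | SH

No ε-productions.
After unit-elimination: S -> SH | bj; H -> SH | Sj | bj | jj | HjH.
TERM: introduce B -> b, A -> j and substitute in every rule of length ≥2.
BIN: H -> HAH becomes H -> HC, C -> AH.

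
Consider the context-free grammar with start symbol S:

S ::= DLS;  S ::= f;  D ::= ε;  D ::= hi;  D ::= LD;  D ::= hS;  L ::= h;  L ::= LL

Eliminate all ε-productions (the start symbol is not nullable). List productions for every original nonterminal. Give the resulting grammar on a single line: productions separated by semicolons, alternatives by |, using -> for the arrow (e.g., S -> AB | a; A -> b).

Nullable set: {D}.
S -> DLS: D nullable, giving DLS | LS.
Drop D -> ε.
D -> LD: D nullable, giving L | LD.
Unchanged (no nullable symbols): S -> f; D -> hS; D -> hi; L -> LL; L -> h.

S -> f | LS | DLS; D -> L | LD | hS | hi; L -> h | LL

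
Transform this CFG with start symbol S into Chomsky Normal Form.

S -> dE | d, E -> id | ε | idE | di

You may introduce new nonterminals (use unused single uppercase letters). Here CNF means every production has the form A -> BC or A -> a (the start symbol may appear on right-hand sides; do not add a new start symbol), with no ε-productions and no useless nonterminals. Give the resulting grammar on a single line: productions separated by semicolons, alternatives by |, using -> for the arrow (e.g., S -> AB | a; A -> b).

Nullable: {E}; after ε-elimination: S -> d | dE; E -> di | id | idE.
No unit productions to eliminate.
TERM: introduce A -> d, B -> i and substitute in every rule of length ≥2.
BIN: E -> BAE becomes E -> BC, C -> AE.

S -> d | AE; A -> d; B -> i; C -> AE; E -> AB | BA | BC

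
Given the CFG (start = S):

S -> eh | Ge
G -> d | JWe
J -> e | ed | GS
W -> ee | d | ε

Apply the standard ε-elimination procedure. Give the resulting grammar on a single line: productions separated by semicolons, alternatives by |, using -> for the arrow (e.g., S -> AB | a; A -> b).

S -> Ge | eh; G -> d | Je | JWe; J -> e | GS | ed; W -> d | ee

Nullable set: {W}.
G -> JWe: W nullable, giving JWe | Je.
Drop W -> ε.
Unchanged (no nullable symbols): S -> Ge; S -> eh; G -> d; J -> GS; J -> e; J -> ed; W -> d; W -> ee.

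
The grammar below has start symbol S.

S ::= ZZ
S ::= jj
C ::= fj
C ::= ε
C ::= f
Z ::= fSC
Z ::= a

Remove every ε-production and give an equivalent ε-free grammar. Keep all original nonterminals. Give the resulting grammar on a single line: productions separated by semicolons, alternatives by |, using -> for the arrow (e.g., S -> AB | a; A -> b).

Nullable set: {C}.
Drop C -> ε.
Z -> fSC: C nullable, giving fS | fSC.
Unchanged (no nullable symbols): S -> ZZ; S -> jj; C -> f; C -> fj; Z -> a.

S -> ZZ | jj; C -> f | fj; Z -> a | fS | fSC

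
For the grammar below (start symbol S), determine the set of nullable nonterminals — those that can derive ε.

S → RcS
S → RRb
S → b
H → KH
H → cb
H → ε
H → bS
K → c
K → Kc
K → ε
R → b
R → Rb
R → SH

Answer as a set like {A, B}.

Directly nullable (have an ε-rule): {H, K}.
Not nullable: R, S — each has a terminal in every rule's right-hand side or depends on a non-nullable symbol.

{H, K}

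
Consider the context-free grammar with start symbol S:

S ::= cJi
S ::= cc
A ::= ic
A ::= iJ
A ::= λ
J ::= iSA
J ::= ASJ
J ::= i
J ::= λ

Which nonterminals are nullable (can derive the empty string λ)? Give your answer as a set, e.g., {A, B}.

{A, J}

Directly nullable (have an ε-rule): {A, J}.
Not nullable: S — each has a terminal in every rule's right-hand side or depends on a non-nullable symbol.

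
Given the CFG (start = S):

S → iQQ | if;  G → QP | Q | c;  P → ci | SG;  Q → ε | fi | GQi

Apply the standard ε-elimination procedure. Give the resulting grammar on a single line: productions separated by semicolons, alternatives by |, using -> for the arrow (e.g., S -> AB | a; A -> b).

Nullable set: {G, Q}.
S -> iQQ: Q, Q nullable, giving i | iQ | iQQ.
G -> Q: Q nullable, giving Q.
G -> QP: Q nullable, giving P | QP.
P -> SG: G nullable, giving S | SG.
Drop Q -> ε.
Q -> GQi: G, Q nullable, giving GQi | Gi | Qi | i.
Unchanged (no nullable symbols): S -> if; G -> c; P -> ci; Q -> fi.

S -> i | iQ | if | iQQ; G -> P | Q | c | QP; P -> S | SG | ci; Q -> i | Gi | Qi | fi | GQi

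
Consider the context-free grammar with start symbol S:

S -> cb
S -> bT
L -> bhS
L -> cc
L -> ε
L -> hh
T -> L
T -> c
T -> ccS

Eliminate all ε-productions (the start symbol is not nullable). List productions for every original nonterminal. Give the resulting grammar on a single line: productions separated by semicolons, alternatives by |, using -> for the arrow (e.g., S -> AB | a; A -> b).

Nullable set: {L, T}.
S -> bT: T nullable, giving b | bT.
Drop L -> ε.
T -> L: L nullable, giving L.
Unchanged (no nullable symbols): S -> cb; L -> bhS; L -> cc; L -> hh; T -> c; T -> ccS.

S -> b | bT | cb; L -> cc | hh | bhS; T -> L | c | ccS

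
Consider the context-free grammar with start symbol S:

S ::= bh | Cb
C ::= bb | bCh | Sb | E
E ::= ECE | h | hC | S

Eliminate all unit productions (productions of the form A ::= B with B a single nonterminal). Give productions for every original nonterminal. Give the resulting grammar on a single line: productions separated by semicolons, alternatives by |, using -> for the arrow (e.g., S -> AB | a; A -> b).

Unit productions: C->E, E->S.
Unit pairs (A ⇒* B via units): (C,E), (C,S), (E,S).
S: inherits non-unit rules of {S} → Cb | bh.
C: inherits non-unit rules of {C, E, S} → Cb | ECE | Sb | bCh | bb | bh | h | hC.
E: inherits non-unit rules of {E, S} → Cb | ECE | bh | h | hC.

S -> Cb | bh; C -> h | Cb | Sb | bb | bh | hC | ECE | bCh; E -> h | Cb | bh | hC | ECE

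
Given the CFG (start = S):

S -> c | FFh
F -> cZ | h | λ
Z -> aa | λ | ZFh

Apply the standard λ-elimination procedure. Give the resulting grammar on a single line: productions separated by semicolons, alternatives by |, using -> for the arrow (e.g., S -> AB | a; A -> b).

Nullable set: {F, Z}.
S -> FFh: F, F nullable, giving FFh | Fh | h.
Drop F -> λ.
F -> cZ: Z nullable, giving c | cZ.
Drop Z -> λ.
Z -> ZFh: Z, F nullable, giving Fh | ZFh | Zh | h.
Unchanged (no nullable symbols): S -> c; F -> h; Z -> aa.

S -> c | h | Fh | FFh; F -> c | h | cZ; Z -> h | Fh | Zh | aa | ZFh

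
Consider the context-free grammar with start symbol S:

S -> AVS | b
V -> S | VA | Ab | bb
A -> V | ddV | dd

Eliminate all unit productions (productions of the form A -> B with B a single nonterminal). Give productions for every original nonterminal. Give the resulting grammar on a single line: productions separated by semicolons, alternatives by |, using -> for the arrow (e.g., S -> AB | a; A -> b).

Unit productions: A->V, V->S.
Unit pairs (A ⇒* B via units): (A,S), (A,V), (V,S).
S: inherits non-unit rules of {S} → AVS | b.
A: inherits non-unit rules of {A, S, V} → AVS | Ab | VA | b | bb | dd | ddV.
V: inherits non-unit rules of {S, V} → AVS | Ab | VA | b | bb.

S -> b | AVS; A -> b | Ab | VA | bb | dd | AVS | ddV; V -> b | Ab | VA | bb | AVS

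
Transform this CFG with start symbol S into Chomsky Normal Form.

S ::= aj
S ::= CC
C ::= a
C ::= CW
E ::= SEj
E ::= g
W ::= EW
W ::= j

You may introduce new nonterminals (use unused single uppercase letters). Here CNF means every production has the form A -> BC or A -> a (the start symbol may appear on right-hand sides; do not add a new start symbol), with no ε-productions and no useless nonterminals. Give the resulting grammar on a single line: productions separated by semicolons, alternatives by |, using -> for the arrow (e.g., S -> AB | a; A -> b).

No ε-productions.
No unit productions to eliminate.
TERM: introduce B -> a, A -> j and substitute in every rule of length ≥2.
BIN: E -> SEA becomes E -> SD, D -> EA.

S -> BA | CC; A -> j; B -> a; C -> a | CW; D -> EA; E -> g | SD; W -> j | EW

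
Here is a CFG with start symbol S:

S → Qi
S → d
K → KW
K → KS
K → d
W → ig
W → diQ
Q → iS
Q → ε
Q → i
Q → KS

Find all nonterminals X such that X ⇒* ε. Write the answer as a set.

{Q}

Directly nullable (have an ε-rule): {Q}.
Not nullable: K, S, W — each has a terminal in every rule's right-hand side or depends on a non-nullable symbol.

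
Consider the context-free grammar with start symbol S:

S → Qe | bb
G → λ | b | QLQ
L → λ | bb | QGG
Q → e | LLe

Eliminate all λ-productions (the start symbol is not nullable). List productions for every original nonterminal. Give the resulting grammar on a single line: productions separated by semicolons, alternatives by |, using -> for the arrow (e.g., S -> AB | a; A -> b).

Nullable set: {G, L}.
Drop G -> λ.
G -> QLQ: L nullable, giving QLQ | QQ.
Drop L -> λ.
L -> QGG: G, G nullable, giving Q | QG | QGG.
Q -> LLe: L, L nullable, giving LLe | Le | e.
Unchanged (no nullable symbols): S -> Qe; S -> bb; G -> b; L -> bb; Q -> e.

S -> Qe | bb; G -> b | QQ | QLQ; L -> Q | QG | bb | QGG; Q -> e | Le | LLe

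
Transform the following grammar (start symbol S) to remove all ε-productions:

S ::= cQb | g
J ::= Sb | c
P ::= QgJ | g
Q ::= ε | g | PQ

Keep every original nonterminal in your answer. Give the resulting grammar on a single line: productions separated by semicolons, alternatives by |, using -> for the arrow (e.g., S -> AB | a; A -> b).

S -> g | cb | cQb; J -> c | Sb; P -> g | gJ | QgJ; Q -> P | g | PQ

Nullable set: {Q}.
S -> cQb: Q nullable, giving cQb | cb.
P -> QgJ: Q nullable, giving QgJ | gJ.
Drop Q -> ε.
Q -> PQ: Q nullable, giving P | PQ.
Unchanged (no nullable symbols): S -> g; J -> Sb; J -> c; P -> g; Q -> g.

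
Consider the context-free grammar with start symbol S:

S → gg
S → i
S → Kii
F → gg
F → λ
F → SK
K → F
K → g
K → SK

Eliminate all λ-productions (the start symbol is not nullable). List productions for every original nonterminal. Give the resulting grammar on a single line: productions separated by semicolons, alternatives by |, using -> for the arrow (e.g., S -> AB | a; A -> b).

Nullable set: {F, K}.
S -> Kii: K nullable, giving Kii | ii.
Drop F -> λ.
F -> SK: K nullable, giving S | SK.
K -> F: F nullable, giving F.
K -> SK: K nullable, giving S | SK.
Unchanged (no nullable symbols): S -> gg; S -> i; F -> gg; K -> g.

S -> i | gg | ii | Kii; F -> S | SK | gg; K -> F | S | g | SK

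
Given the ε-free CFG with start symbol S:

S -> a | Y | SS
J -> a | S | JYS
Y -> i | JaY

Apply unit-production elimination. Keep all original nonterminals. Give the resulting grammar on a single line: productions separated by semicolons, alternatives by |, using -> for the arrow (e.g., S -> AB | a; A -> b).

Unit productions: J->S, S->Y.
Unit pairs (A ⇒* B via units): (J,S), (J,Y), (S,Y).
S: inherits non-unit rules of {S, Y} → JaY | SS | a | i.
J: inherits non-unit rules of {J, S, Y} → JYS | JaY | SS | a | i.
Y: inherits non-unit rules of {Y} → JaY | i.

S -> a | i | SS | JaY; J -> a | i | SS | JYS | JaY; Y -> i | JaY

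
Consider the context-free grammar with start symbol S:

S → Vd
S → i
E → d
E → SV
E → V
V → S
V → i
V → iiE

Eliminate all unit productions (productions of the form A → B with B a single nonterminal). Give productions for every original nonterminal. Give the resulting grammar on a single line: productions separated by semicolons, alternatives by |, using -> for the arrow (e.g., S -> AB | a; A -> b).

Unit productions: E->V, V->S.
Unit pairs (A ⇒* B via units): (E,S), (E,V), (V,S).
S: inherits non-unit rules of {S} → Vd | i.
E: inherits non-unit rules of {E, S, V} → SV | Vd | d | i | iiE.
V: inherits non-unit rules of {S, V} → Vd | i | iiE.

S -> i | Vd; E -> d | i | SV | Vd | iiE; V -> i | Vd | iiE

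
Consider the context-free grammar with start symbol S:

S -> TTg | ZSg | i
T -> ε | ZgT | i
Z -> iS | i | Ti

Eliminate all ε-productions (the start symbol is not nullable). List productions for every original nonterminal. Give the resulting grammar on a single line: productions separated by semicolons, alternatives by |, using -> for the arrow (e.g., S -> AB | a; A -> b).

Nullable set: {T}.
S -> TTg: T, T nullable, giving TTg | Tg | g.
Drop T -> ε.
T -> ZgT: T nullable, giving Zg | ZgT.
Z -> Ti: T nullable, giving Ti | i.
Unchanged (no nullable symbols): S -> ZSg; S -> i; T -> i; Z -> i; Z -> iS.

S -> g | i | Tg | TTg | ZSg; T -> i | Zg | ZgT; Z -> i | Ti | iS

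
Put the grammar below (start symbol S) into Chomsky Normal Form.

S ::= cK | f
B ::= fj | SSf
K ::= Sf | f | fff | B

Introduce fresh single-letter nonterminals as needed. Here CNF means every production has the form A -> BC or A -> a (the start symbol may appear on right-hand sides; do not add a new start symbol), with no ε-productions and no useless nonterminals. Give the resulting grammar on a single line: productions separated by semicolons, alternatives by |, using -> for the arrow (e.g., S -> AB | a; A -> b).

No ε-productions.
After unit-elimination: S -> f | cK; B -> fj | SSf; K -> f | Sf | fj | SSf | fff.
TERM: introduce D -> c, A -> f, C -> j and substitute in every rule of length ≥2.
BIN: B -> SSA becomes B -> SE, E -> SA; K -> AAA becomes K -> AF, F -> AA; K -> SSA becomes K -> SG, G -> SA.
Drop unreachable/unproductive: B.

S -> f | DK; A -> f; C -> j; D -> c; F -> AA; G -> SA; K -> f | AC | AF | SA | SG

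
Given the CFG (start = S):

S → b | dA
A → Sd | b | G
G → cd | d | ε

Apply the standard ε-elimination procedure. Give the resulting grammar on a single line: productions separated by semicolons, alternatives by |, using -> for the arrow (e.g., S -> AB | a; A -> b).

Nullable set: {A, G}.
S -> dA: A nullable, giving d | dA.
A -> G: G nullable, giving G.
Drop G -> ε.
Unchanged (no nullable symbols): S -> b; A -> Sd; A -> b; G -> cd; G -> d.

S -> b | d | dA; A -> G | b | Sd; G -> d | cd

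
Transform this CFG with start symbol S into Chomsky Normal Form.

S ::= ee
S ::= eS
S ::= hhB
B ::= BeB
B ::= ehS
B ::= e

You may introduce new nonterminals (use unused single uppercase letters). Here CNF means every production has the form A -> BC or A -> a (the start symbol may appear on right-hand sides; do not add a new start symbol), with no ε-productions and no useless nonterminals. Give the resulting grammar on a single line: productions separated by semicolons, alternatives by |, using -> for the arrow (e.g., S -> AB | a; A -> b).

No ε-productions.
No unit productions to eliminate.
TERM: introduce A -> e, C -> h and substitute in every rule of length ≥2.
BIN: B -> ACS becomes B -> AD, D -> CS; B -> BAB becomes B -> BE, E -> AB; S -> CCB becomes S -> CF, F -> CB.

S -> AA | AS | CF; A -> e; B -> e | AD | BE; C -> h; D -> CS; E -> AB; F -> CB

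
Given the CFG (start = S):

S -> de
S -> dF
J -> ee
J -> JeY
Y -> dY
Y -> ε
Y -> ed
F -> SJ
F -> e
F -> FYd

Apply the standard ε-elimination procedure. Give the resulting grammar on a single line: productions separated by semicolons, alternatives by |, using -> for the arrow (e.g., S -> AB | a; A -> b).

Nullable set: {Y}.
F -> FYd: Y nullable, giving FYd | Fd.
J -> JeY: Y nullable, giving Je | JeY.
Drop Y -> ε.
Y -> dY: Y nullable, giving d | dY.
Unchanged (no nullable symbols): S -> dF; S -> de; F -> SJ; F -> e; J -> ee; Y -> ed.

S -> dF | de; F -> e | Fd | SJ | FYd; J -> Je | ee | JeY; Y -> d | dY | ed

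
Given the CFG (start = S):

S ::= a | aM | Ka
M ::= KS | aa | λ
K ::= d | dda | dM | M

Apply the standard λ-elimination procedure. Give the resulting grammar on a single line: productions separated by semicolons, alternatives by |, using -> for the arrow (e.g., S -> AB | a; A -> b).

Nullable set: {K, M}.
S -> Ka: K nullable, giving Ka | a.
S -> aM: M nullable, giving a | aM.
K -> M: M nullable, giving M.
K -> dM: M nullable, giving d | dM.
Drop M -> λ.
M -> KS: K nullable, giving KS | S.
Unchanged (no nullable symbols): S -> a; K -> d; K -> dda; M -> aa.

S -> a | Ka | aM; K -> M | d | dM | dda; M -> S | KS | aa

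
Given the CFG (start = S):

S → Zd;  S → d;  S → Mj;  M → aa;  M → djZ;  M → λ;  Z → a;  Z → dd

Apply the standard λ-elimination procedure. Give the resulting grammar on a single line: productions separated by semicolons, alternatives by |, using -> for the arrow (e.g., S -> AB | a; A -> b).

S -> d | j | Mj | Zd; M -> aa | djZ; Z -> a | dd

Nullable set: {M}.
S -> Mj: M nullable, giving Mj | j.
Drop M -> λ.
Unchanged (no nullable symbols): S -> Zd; S -> d; M -> aa; M -> djZ; Z -> a; Z -> dd.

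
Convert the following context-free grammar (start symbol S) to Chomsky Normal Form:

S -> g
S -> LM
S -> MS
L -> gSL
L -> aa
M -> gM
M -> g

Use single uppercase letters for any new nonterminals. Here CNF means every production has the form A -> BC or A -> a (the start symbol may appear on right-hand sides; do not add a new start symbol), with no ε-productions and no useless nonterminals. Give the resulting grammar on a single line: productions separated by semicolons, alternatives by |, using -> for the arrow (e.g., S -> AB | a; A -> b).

S -> g | LM | MS; A -> a; B -> g; C -> SL; L -> AA | BC; M -> g | BM

No ε-productions.
No unit productions to eliminate.
TERM: introduce A -> a, B -> g and substitute in every rule of length ≥2.
BIN: L -> BSL becomes L -> BC, C -> SL.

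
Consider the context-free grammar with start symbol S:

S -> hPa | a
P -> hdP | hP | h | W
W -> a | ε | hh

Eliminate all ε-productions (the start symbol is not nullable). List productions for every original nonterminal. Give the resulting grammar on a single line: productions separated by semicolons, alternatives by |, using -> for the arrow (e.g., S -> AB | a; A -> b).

S -> a | ha | hPa; P -> W | h | hP | hd | hdP; W -> a | hh

Nullable set: {P, W}.
S -> hPa: P nullable, giving hPa | ha.
P -> W: W nullable, giving W.
P -> hP: P nullable, giving h | hP.
P -> hdP: P nullable, giving hd | hdP.
Drop W -> ε.
Unchanged (no nullable symbols): S -> a; P -> h; W -> a; W -> hh.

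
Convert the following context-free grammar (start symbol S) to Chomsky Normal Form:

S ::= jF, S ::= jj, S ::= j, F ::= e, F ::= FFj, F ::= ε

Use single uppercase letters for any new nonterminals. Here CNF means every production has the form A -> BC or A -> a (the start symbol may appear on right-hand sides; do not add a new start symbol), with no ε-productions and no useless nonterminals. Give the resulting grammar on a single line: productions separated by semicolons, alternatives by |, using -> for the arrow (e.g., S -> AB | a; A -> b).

S -> j | AA | AF; A -> j; B -> FA; F -> e | j | FA | FB

Nullable: {F}; after ε-elimination: S -> j | jF | jj; F -> e | j | Fj | FFj.
No unit productions to eliminate.
TERM: introduce A -> j and substitute in every rule of length ≥2.
BIN: F -> FFA becomes F -> FB, B -> FA.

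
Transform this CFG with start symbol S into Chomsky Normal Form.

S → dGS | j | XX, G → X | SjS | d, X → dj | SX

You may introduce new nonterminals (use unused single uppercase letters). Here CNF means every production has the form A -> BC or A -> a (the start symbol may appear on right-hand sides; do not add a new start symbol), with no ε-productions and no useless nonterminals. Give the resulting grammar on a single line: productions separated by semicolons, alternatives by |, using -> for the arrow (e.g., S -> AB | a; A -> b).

S -> j | BD | XX; A -> j; B -> d; C -> AS; D -> GS; G -> d | BA | SC | SX; X -> BA | SX

No ε-productions.
After unit-elimination: S -> j | XX | dGS; G -> d | SX | dj | SjS; X -> SX | dj.
TERM: introduce B -> d, A -> j and substitute in every rule of length ≥2.
BIN: G -> SAS becomes G -> SC, C -> AS; S -> BGS becomes S -> BD, D -> GS.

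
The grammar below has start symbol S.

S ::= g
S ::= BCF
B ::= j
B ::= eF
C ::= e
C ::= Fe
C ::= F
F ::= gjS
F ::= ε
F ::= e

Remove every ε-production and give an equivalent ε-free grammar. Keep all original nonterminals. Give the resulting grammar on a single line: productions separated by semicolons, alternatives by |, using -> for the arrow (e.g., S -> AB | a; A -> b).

Nullable set: {C, F}.
S -> BCF: C, F nullable, giving B | BC | BCF | BF.
B -> eF: F nullable, giving e | eF.
C -> F: F nullable, giving F.
C -> Fe: F nullable, giving Fe | e.
Drop F -> ε.
Unchanged (no nullable symbols): S -> g; B -> j; C -> e; F -> e; F -> gjS.

S -> B | g | BC | BF | BCF; B -> e | j | eF; C -> F | e | Fe; F -> e | gjS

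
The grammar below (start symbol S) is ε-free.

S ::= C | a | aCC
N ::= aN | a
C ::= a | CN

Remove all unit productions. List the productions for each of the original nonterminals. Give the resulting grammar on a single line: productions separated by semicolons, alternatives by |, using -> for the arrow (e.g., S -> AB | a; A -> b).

Unit productions: S->C.
Unit pairs (A ⇒* B via units): (S,C).
S: inherits non-unit rules of {C, S} → CN | a | aCC.
C: inherits non-unit rules of {C} → CN | a.
N: inherits non-unit rules of {N} → a | aN.

S -> a | CN | aCC; C -> a | CN; N -> a | aN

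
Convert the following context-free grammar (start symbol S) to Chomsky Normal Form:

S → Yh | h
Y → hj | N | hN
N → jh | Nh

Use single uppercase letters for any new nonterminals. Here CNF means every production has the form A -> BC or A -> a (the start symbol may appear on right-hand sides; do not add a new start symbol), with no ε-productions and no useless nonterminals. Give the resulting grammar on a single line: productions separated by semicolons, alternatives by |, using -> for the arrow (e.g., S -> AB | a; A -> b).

S -> h | YA; A -> h; B -> j; N -> BA | NA; Y -> AB | AN | BA | NA

No ε-productions.
After unit-elimination: S -> h | Yh; N -> Nh | jh; Y -> Nh | hN | hj | jh.
TERM: introduce A -> h, B -> j and substitute in every rule of length ≥2.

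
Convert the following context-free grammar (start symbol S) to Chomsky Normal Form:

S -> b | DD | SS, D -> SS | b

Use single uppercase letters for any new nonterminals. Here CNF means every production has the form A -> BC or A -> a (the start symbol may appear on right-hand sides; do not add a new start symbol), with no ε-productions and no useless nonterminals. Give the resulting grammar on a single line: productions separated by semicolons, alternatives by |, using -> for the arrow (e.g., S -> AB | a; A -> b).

No ε-productions.
No unit productions to eliminate.

S -> b | DD | SS; D -> b | SS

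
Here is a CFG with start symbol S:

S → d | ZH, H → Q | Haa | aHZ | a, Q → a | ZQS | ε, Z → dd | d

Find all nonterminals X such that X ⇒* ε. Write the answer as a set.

{H, Q}

Directly nullable (have an ε-rule): {Q}.
H is nullable via H -> Q (every symbol on the right is already known nullable).
Not nullable: S, Z — each has a terminal in every rule's right-hand side or depends on a non-nullable symbol.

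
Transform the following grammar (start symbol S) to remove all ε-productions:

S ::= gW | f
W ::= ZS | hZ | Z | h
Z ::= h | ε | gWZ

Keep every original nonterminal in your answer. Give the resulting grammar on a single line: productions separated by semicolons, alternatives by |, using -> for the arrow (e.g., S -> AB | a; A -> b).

Nullable set: {W, Z}.
S -> gW: W nullable, giving g | gW.
W -> Z: Z nullable, giving Z.
W -> ZS: Z nullable, giving S | ZS.
W -> hZ: Z nullable, giving h | hZ.
Drop Z -> ε.
Z -> gWZ: W, Z nullable, giving g | gW | gWZ | gZ.
Unchanged (no nullable symbols): S -> f; W -> h; Z -> h.

S -> f | g | gW; W -> S | Z | h | ZS | hZ; Z -> g | h | gW | gZ | gWZ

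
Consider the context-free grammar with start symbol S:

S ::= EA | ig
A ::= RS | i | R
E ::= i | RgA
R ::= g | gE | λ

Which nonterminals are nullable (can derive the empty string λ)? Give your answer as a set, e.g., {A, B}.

Directly nullable (have an ε-rule): {R}.
A is nullable via A -> R (every symbol on the right is already known nullable).
Not nullable: E, S — each has a terminal in every rule's right-hand side or depends on a non-nullable symbol.

{A, R}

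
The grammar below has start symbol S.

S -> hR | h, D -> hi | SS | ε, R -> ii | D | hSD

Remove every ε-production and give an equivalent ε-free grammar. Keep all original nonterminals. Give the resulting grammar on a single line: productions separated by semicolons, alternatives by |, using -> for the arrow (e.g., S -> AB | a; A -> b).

S -> h | hR; D -> SS | hi; R -> D | hS | ii | hSD

Nullable set: {D, R}.
S -> hR: R nullable, giving h | hR.
Drop D -> ε.
R -> D: D nullable, giving D.
R -> hSD: D nullable, giving hS | hSD.
Unchanged (no nullable symbols): S -> h; D -> SS; D -> hi; R -> ii.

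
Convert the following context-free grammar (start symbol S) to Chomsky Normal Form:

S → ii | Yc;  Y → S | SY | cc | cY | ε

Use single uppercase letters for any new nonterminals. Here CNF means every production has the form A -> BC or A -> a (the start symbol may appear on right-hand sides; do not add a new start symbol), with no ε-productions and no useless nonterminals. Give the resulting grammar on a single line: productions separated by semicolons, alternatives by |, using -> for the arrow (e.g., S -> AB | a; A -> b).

S -> c | BB | YA; A -> c; B -> i; Y -> c | AA | AY | BB | SY | YA

Nullable: {Y}; after ε-elimination: S -> c | Yc | ii; Y -> S | c | SY | cY | cc.
After unit-elimination: S -> c | Yc | ii; Y -> c | SY | Yc | cY | cc | ii.
TERM: introduce A -> c, B -> i and substitute in every rule of length ≥2.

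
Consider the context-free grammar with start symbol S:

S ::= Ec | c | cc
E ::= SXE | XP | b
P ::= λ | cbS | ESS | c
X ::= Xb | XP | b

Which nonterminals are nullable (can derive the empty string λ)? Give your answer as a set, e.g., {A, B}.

Directly nullable (have an ε-rule): {P}.
Not nullable: E, S, X — each has a terminal in every rule's right-hand side or depends on a non-nullable symbol.

{P}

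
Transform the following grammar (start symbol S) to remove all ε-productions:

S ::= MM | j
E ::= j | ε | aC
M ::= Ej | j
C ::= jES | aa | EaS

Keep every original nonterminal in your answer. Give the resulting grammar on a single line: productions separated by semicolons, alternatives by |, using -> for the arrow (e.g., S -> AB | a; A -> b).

Nullable set: {E}.
C -> EaS: E nullable, giving EaS | aS.
C -> jES: E nullable, giving jES | jS.
Drop E -> ε.
M -> Ej: E nullable, giving Ej | j.
Unchanged (no nullable symbols): S -> MM; S -> j; C -> aa; E -> aC; E -> j; M -> j.

S -> j | MM; C -> aS | aa | jS | EaS | jES; E -> j | aC; M -> j | Ej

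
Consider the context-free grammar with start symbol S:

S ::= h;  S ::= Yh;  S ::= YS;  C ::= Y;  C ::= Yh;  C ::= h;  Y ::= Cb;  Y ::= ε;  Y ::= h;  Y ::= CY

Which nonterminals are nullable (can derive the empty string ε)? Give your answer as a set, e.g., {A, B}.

Directly nullable (have an ε-rule): {Y}.
C is nullable via C -> Y (every symbol on the right is already known nullable).
Not nullable: S — each has a terminal in every rule's right-hand side or depends on a non-nullable symbol.

{C, Y}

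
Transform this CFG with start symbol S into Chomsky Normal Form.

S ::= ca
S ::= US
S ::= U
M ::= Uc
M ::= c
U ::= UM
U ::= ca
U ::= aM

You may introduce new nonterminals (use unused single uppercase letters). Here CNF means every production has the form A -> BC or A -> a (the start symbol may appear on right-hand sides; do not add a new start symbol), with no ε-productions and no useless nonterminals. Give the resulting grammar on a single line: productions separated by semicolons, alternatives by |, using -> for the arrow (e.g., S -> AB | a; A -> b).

No ε-productions.
After unit-elimination: S -> UM | US | aM | ca; M -> c | Uc; U -> UM | aM | ca.
TERM: introduce B -> a, A -> c and substitute in every rule of length ≥2.

S -> AB | BM | UM | US; A -> c; B -> a; M -> c | UA; U -> AB | BM | UM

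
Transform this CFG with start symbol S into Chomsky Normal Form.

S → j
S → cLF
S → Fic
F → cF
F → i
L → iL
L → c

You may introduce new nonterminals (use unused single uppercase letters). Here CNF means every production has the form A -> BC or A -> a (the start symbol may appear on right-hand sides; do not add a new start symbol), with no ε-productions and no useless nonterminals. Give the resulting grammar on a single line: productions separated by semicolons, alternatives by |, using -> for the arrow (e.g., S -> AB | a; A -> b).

S -> j | AC | FD; A -> c; B -> i; C -> LF; D -> BA; F -> i | AF; L -> c | BL

No ε-productions.
No unit productions to eliminate.
TERM: introduce A -> c, B -> i and substitute in every rule of length ≥2.
BIN: S -> ALF becomes S -> AC, C -> LF; S -> FBA becomes S -> FD, D -> BA.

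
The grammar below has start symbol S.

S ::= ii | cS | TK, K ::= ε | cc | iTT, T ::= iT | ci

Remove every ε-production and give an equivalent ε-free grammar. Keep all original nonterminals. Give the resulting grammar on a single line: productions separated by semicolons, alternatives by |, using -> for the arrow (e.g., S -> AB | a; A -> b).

Nullable set: {K}.
S -> TK: K nullable, giving T | TK.
Drop K -> ε.
Unchanged (no nullable symbols): S -> cS; S -> ii; K -> cc; K -> iTT; T -> ci; T -> iT.

S -> T | TK | cS | ii; K -> cc | iTT; T -> ci | iT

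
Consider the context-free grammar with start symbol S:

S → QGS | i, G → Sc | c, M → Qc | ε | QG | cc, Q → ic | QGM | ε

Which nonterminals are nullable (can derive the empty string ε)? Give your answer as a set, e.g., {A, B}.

{M, Q}

Directly nullable (have an ε-rule): {M, Q}.
Not nullable: G, S — each has a terminal in every rule's right-hand side or depends on a non-nullable symbol.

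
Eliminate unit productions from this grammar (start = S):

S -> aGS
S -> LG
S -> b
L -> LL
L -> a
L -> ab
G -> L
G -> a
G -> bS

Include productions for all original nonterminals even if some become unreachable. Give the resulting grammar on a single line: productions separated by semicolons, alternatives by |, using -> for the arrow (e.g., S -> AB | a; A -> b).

S -> b | LG | aGS; G -> a | LL | ab | bS; L -> a | LL | ab

Unit productions: G->L.
Unit pairs (A ⇒* B via units): (G,L).
S: inherits non-unit rules of {S} → LG | aGS | b.
G: inherits non-unit rules of {G, L} → LL | a | ab | bS.
L: inherits non-unit rules of {L} → LL | a | ab.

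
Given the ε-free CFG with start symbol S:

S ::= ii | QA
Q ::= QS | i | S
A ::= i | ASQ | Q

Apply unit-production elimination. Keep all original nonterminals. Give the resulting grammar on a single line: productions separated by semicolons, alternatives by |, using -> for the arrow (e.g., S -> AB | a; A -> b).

Unit productions: A->Q, Q->S.
Unit pairs (A ⇒* B via units): (A,Q), (A,S), (Q,S).
S: inherits non-unit rules of {S} → QA | ii.
A: inherits non-unit rules of {A, Q, S} → ASQ | QA | QS | i | ii.
Q: inherits non-unit rules of {Q, S} → QA | QS | i | ii.

S -> QA | ii; A -> i | QA | QS | ii | ASQ; Q -> i | QA | QS | ii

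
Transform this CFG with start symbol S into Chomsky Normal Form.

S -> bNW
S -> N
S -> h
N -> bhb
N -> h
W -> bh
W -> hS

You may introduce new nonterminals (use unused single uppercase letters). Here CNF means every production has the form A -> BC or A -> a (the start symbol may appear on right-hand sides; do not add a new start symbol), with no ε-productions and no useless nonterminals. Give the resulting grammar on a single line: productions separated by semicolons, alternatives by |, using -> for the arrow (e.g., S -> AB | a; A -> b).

No ε-productions.
After unit-elimination: S -> h | bNW | bhb; N -> h | bhb; W -> bh | hS.
TERM: introduce A -> b, B -> h and substitute in every rule of length ≥2.
BIN: N -> ABA becomes N -> AC, C -> BA; S -> ABA becomes S -> AD, D -> BA; S -> ANW becomes S -> AE, E -> NW.

S -> h | AD | AE; A -> b; B -> h; C -> BA; D -> BA; E -> NW; N -> h | AC; W -> AB | BS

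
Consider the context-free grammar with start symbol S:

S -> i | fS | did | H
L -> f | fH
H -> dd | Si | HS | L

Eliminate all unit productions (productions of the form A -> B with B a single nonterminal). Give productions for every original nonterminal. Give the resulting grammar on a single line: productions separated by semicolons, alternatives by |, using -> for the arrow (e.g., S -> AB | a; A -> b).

S -> f | i | HS | Si | dd | fH | fS | did; H -> f | HS | Si | dd | fH; L -> f | fH

Unit productions: H->L, S->H.
Unit pairs (A ⇒* B via units): (H,L), (S,H), (S,L).
S: inherits non-unit rules of {H, L, S} → HS | Si | dd | did | f | fH | fS | i.
H: inherits non-unit rules of {H, L} → HS | Si | dd | f | fH.
L: inherits non-unit rules of {L} → f | fH.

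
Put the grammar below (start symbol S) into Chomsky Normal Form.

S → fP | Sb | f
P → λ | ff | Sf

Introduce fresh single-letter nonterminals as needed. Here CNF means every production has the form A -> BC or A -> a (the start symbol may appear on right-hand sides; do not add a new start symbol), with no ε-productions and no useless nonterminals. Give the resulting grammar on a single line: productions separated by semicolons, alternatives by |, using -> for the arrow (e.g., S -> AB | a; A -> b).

Nullable: {P}; after ε-elimination: S -> f | Sb | fP; P -> Sf | ff.
No unit productions to eliminate.
TERM: introduce B -> b, A -> f and substitute in every rule of length ≥2.

S -> f | AP | SB; A -> f; B -> b; P -> AA | SA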